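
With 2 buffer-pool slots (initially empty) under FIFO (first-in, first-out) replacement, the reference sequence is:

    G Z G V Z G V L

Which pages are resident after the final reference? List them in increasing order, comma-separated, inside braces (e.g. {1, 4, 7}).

G → miss, frames {G}
Z → miss, frames {G,Z}
G → hit
V → miss, evict G, frames {Z,V}
Z → hit
G → miss, evict Z, frames {V,G}
V → hit
L → miss, evict V, frames {G,L}

{G, L}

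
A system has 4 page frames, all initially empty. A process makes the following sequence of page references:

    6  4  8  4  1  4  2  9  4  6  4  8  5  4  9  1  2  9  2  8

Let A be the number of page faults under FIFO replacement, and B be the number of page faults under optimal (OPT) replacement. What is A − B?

5

Under FIFO: F F F . F . F F F F . F F . F F F . . F → 14 faults.
Under OPT: F F F . F . F F . . . . F . . F F . . . → 9 faults.
A − B = 14 − 9 = 5.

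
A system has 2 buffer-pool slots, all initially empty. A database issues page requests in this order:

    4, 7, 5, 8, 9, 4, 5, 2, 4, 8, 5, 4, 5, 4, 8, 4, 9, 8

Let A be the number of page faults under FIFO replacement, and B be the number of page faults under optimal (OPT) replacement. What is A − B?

3

Under FIFO: F F F F F F F F F F F F . . F . F . → 14 faults.
Under OPT: F F F F F . F F . F F . . . F . F . → 11 faults.
A − B = 14 − 11 = 3.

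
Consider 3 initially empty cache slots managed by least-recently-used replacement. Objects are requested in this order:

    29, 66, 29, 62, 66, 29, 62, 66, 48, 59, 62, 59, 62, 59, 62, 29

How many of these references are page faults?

29: miss, frames [29]
66: miss, frames [29, 66]
29: hit
62: miss, frames [66, 29, 62]
66: hit
29: hit
62: hit
66: hit
48: miss, evict 29, frames [62, 66, 48]
59: miss, evict 62, frames [66, 48, 59]
62: miss, evict 66, frames [48, 59, 62]
59: hit
62: hit
59: hit
62: hit
29: miss, evict 48, frames [59, 62, 29]
Page faults: 7.

7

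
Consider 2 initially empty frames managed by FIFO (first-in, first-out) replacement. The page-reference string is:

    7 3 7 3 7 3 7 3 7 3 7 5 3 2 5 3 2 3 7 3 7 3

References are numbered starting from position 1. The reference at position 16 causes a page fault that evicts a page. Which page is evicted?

pos 1: 7 → fault, frames {7}
pos 2: 3 → fault, frames {7,3}
pos 3: 7 → hit
pos 4: 3 → hit
pos 5: 7 → hit
pos 6: 3 → hit
pos 7: 7 → hit
pos 8: 3 → hit
pos 9: 7 → hit
pos 10: 3 → hit
pos 11: 7 → hit
pos 12: 5 → fault, evict 7, frames {3,5}
pos 13: 3 → hit
pos 14: 2 → fault, evict 3, frames {5,2}
pos 15: 5 → hit
pos 16: 3 → fault, evict 5, frames {2,3}
At position 16, page 5 is evicted.

5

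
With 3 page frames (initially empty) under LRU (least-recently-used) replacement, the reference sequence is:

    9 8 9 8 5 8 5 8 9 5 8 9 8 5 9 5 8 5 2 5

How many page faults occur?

4

9: fault, frames {9}
8: fault, frames {9,8}
9: hit
8: hit
5: fault, frames {9,8,5}
8: hit
5: hit
8: hit
9: hit
5: hit
8: hit
9: hit
8: hit
5: hit
9: hit
5: hit
8: hit
5: hit
2: fault, evict 9, frames {8,5,2}
5: hit
Page faults: 4.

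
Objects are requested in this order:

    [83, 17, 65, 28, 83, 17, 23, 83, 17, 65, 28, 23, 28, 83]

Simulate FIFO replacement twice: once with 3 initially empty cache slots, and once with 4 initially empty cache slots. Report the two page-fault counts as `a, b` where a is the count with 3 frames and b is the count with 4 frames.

10, 11

3 frames: F F F F F F F . . F F . . F → 10 faults.
4 frames: F F F F . . F F F F F F . F → 11 faults.
11 > 10: adding a frame increased faults — Belady's anomaly.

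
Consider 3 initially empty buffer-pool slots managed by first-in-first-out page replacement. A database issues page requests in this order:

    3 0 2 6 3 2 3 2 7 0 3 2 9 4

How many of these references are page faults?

10

3: miss, frames {3}
0: miss, frames {3,0}
2: miss, frames {3,0,2}
6: miss, evict 3, frames {0,2,6}
3: miss, evict 0, frames {2,6,3}
2: hit
3: hit
2: hit
7: miss, evict 2, frames {6,3,7}
0: miss, evict 6, frames {3,7,0}
3: hit
2: miss, evict 3, frames {7,0,2}
9: miss, evict 7, frames {0,2,9}
4: miss, evict 0, frames {2,9,4}
Page faults: 10.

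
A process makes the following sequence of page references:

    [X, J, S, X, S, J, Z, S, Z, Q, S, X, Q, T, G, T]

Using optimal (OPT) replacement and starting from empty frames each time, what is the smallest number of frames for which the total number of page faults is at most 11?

2

f=1: 16 faults
f=2: 9 faults
f=3: 7 faults
f=4: 7 faults
f=5: 7 faults
f=6: 7 faults
f=7: 7 faults
Smallest f with faults ≤ 11 is 2.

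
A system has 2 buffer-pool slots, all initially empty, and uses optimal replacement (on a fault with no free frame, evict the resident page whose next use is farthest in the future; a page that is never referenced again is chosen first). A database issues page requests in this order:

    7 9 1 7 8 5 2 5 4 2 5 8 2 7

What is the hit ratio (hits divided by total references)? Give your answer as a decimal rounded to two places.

0.29

7 → miss, frames [7]
9 → miss, frames [7, 9]
1 → miss, evict 9, frames [7, 1]
7 → hit
8 → miss, evict 1, frames [7, 8]
5 → miss, evict 7, frames [8, 5]
2 → miss, evict 8, frames [5, 2]
5 → hit
4 → miss, evict 5, frames [2, 4]
2 → hit
5 → miss, evict 4, frames [2, 5]
8 → miss, evict 5, frames [2, 8]
2 → hit
7 → miss, evict 8, frames [2, 7]
Hits: 4 of 14 references → 4/14 = 0.2857.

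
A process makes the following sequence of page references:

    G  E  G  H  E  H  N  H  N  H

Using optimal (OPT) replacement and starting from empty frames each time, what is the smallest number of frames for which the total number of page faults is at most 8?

f=1: 10 faults
f=2: 4 faults
f=3: 4 faults
f=4: 4 faults
Smallest f with faults ≤ 8 is 2.

2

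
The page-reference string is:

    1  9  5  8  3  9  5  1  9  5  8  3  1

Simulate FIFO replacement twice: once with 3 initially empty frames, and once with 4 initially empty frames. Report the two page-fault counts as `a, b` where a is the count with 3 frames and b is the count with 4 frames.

10, 11

3 frames: F F F F F F F F . . F F . → 10 faults.
4 frames: F F F F F . . F F F F F F → 11 faults.
11 > 10: adding a frame increased faults — Belady's anomaly.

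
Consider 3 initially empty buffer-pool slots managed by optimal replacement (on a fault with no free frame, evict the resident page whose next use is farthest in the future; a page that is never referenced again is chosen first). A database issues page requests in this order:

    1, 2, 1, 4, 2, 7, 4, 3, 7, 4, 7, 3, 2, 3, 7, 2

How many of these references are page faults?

6

1 → fault, frames (1)
2 → fault, frames (1 2)
1 → hit
4 → fault, frames (1 2 4)
2 → hit
7 → fault, evict 1, frames (2 4 7)
4 → hit
3 → fault, evict 2, frames (4 7 3)
7 → hit
4 → hit
7 → hit
3 → hit
2 → fault, evict 4, frames (7 3 2)
3 → hit
7 → hit
2 → hit
Page faults: 6.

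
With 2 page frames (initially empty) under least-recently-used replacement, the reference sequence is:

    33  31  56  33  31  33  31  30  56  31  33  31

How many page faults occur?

9

33 -> fault, frames {33}
31 -> fault, frames {33,31}
56 -> fault, evict 33, frames {31,56}
33 -> fault, evict 31, frames {56,33}
31 -> fault, evict 56, frames {33,31}
33 -> hit
31 -> hit
30 -> fault, evict 33, frames {31,30}
56 -> fault, evict 31, frames {30,56}
31 -> fault, evict 30, frames {56,31}
33 -> fault, evict 56, frames {31,33}
31 -> hit
Page faults: 9.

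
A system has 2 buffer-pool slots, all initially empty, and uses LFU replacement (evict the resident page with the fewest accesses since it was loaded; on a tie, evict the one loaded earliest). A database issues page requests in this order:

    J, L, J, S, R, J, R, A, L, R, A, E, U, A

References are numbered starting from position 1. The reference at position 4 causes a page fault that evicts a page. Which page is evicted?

L

pos 1: J → miss, frames (J)
pos 2: L → miss, frames (J L)
pos 3: J → hit
pos 4: S → miss, evict L, frames (J S)
At position 4, page L is evicted.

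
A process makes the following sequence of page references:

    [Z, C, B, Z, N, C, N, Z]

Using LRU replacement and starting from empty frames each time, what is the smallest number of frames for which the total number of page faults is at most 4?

4

f=1: 8 faults
f=2: 7 faults
f=3: 5 faults
f=4: 4 faults
Smallest f with faults ≤ 4 is 4.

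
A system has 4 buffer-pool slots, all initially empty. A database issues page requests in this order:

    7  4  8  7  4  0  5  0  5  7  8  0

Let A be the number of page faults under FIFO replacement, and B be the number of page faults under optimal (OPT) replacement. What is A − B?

Under FIFO: F F F . . F F . . F . . → 6 faults.
Under OPT: F F F . . F F . . . . . → 5 faults.
A − B = 6 − 5 = 1.

1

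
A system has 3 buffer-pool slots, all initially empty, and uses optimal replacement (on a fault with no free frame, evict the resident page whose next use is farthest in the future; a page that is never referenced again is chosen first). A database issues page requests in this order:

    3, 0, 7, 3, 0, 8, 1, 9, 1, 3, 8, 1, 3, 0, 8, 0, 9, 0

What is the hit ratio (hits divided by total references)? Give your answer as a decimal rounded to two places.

0.50

3 → miss, frames (3)
0 → miss, frames (3 0)
7 → miss, frames (3 0 7)
3 → hit
0 → hit
8 → miss, evict 7, frames (3 0 8)
1 → miss, evict 0, frames (3 8 1)
9 → miss, evict 8, frames (3 1 9)
1 → hit
3 → hit
8 → miss, evict 9, frames (3 1 8)
1 → hit
3 → hit
0 → miss, evict 1, frames (3 8 0)
8 → hit
0 → hit
9 → miss, evict 8, frames (3 0 9)
0 → hit
Hits: 9 of 18 references → 9/18 = 0.5000.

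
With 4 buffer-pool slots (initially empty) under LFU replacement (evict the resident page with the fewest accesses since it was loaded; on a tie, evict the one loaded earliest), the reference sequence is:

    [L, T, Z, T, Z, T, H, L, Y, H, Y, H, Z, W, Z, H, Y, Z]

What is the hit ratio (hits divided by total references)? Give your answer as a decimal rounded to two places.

L -> miss, frames [L]
T -> miss, frames [L, T]
Z -> miss, frames [L, T, Z]
T -> hit
Z -> hit
T -> hit
H -> miss, frames [L, T, Z, H]
L -> hit
Y -> miss, evict H, frames [L, T, Z, Y]
H -> miss, evict Y, frames [L, T, Z, H]
Y -> miss, evict H, frames [L, T, Z, Y]
H -> miss, evict Y, frames [L, T, Z, H]
Z -> hit
W -> miss, evict H, frames [L, T, Z, W]
Z -> hit
H -> miss, evict W, frames [L, T, Z, H]
Y -> miss, evict H, frames [L, T, Z, Y]
Z -> hit
Hits: 7 of 18 references → 7/18 = 0.3889.

0.39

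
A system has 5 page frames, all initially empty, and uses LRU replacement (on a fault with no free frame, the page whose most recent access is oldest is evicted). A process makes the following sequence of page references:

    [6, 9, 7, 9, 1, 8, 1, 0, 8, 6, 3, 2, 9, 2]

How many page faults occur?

6 → fault, frames {6}
9 → fault, frames {6,9}
7 → fault, frames {6,9,7}
9 → hit
1 → fault, frames {6,7,9,1}
8 → fault, frames {6,7,9,1,8}
1 → hit
0 → fault, evict 6, frames {7,9,8,1,0}
8 → hit
6 → fault, evict 7, frames {9,1,0,8,6}
3 → fault, evict 9, frames {1,0,8,6,3}
2 → fault, evict 1, frames {0,8,6,3,2}
9 → fault, evict 0, frames {8,6,3,2,9}
2 → hit
Page faults: 10.

10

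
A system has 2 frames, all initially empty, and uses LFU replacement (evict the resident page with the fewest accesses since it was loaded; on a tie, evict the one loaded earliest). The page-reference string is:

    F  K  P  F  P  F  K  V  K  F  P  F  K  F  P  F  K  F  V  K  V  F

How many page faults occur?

14

F: fault, frames (F)
K: fault, frames (F K)
P: fault, evict F, frames (K P)
F: fault, evict K, frames (P F)
P: hit
F: hit
K: fault, evict P, frames (F K)
V: fault, evict K, frames (F V)
K: fault, evict V, frames (F K)
F: hit
P: fault, evict K, frames (F P)
F: hit
K: fault, evict P, frames (F K)
F: hit
P: fault, evict K, frames (F P)
F: hit
K: fault, evict P, frames (F K)
F: hit
V: fault, evict K, frames (F V)
K: fault, evict V, frames (F K)
V: fault, evict K, frames (F V)
F: hit
Page faults: 14.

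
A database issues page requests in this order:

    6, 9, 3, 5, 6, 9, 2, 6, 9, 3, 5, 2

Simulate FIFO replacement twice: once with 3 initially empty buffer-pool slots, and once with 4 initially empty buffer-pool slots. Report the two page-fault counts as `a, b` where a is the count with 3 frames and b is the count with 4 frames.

9, 10

3 frames: F F F F F F F . . F F . → 9 faults.
4 frames: F F F F . . F F F F F F → 10 faults.
10 > 9: adding a frame increased faults — Belady's anomaly.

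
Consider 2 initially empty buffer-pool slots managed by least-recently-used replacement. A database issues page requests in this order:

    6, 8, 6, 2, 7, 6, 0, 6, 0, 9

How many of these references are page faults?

7

6: fault, frames (6)
8: fault, frames (6 8)
6: hit
2: fault, evict 8, frames (6 2)
7: fault, evict 6, frames (2 7)
6: fault, evict 2, frames (7 6)
0: fault, evict 7, frames (6 0)
6: hit
0: hit
9: fault, evict 6, frames (0 9)
Page faults: 7.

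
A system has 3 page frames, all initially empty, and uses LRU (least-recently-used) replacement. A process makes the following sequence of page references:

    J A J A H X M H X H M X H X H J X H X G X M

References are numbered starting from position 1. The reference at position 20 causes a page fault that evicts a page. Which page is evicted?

J

pos 1: J → miss, frames {J}
pos 2: A → miss, frames {J,A}
pos 3: J → hit
pos 4: A → hit
pos 5: H → miss, frames {J,A,H}
pos 6: X → miss, evict J, frames {A,H,X}
pos 7: M → miss, evict A, frames {H,X,M}
pos 8: H → hit
pos 9: X → hit
pos 10: H → hit
pos 11: M → hit
pos 12: X → hit
pos 13: H → hit
pos 14: X → hit
pos 15: H → hit
pos 16: J → miss, evict M, frames {X,H,J}
pos 17: X → hit
pos 18: H → hit
pos 19: X → hit
pos 20: G → miss, evict J, frames {H,X,G}
At position 20, page J is evicted.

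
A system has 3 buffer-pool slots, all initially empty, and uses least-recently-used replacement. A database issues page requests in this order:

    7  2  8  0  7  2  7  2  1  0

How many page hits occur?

7 -> miss, frames {7}
2 -> miss, frames {7,2}
8 -> miss, frames {7,2,8}
0 -> miss, evict 7, frames {2,8,0}
7 -> miss, evict 2, frames {8,0,7}
2 -> miss, evict 8, frames {0,7,2}
7 -> hit
2 -> hit
1 -> miss, evict 0, frames {7,2,1}
0 -> miss, evict 7, frames {2,1,0}
Hits: 2.

2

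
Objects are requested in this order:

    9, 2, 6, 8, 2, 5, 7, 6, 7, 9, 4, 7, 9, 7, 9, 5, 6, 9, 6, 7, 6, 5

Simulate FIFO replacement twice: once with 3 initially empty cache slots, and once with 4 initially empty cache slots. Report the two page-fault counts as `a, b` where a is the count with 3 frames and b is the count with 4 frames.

3 frames: F F F F . F F F . F F F . . . F F F . F . F → 15 faults.
4 frames: F F F F . F F . . F F . . . . . F . . . . F → 10 faults.
10 < 15: adding a frame reduced faults, as is typical.

15, 10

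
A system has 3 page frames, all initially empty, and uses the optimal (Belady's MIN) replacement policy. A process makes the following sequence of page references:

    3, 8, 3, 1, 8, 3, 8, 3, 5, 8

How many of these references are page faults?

3: miss, frames (3)
8: miss, frames (3 8)
3: hit
1: miss, frames (3 8 1)
8: hit
3: hit
8: hit
3: hit
5: miss, evict 1, frames (3 8 5)
8: hit
Page faults: 4.

4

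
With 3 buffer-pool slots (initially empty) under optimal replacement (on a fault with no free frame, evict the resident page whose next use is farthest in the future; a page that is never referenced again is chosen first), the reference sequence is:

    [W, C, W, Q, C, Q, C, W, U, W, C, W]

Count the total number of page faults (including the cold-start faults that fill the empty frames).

4

W -> fault, frames {W}
C -> fault, frames {W,C}
W -> hit
Q -> fault, frames {W,C,Q}
C -> hit
Q -> hit
C -> hit
W -> hit
U -> fault, evict Q, frames {W,C,U}
W -> hit
C -> hit
W -> hit
Page faults: 4.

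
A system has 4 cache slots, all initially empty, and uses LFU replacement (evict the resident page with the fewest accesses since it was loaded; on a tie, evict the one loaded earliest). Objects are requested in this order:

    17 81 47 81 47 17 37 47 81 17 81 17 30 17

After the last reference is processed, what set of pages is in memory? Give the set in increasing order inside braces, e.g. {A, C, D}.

17 -> fault, frames [17]
81 -> fault, frames [17, 81]
47 -> fault, frames [17, 81, 47]
81 -> hit
47 -> hit
17 -> hit
37 -> fault, frames [17, 81, 47, 37]
47 -> hit
81 -> hit
17 -> hit
81 -> hit
17 -> hit
30 -> fault, evict 37, frames [17, 81, 47, 30]
17 -> hit

{17, 30, 47, 81}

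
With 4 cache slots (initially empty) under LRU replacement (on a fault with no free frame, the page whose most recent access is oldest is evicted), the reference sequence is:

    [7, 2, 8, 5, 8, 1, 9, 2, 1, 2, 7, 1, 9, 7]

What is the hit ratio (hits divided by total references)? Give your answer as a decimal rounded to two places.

7 → miss, frames {7}
2 → miss, frames {7,2}
8 → miss, frames {7,2,8}
5 → miss, frames {7,2,8,5}
8 → hit
1 → miss, evict 7, frames {2,5,8,1}
9 → miss, evict 2, frames {5,8,1,9}
2 → miss, evict 5, frames {8,1,9,2}
1 → hit
2 → hit
7 → miss, evict 8, frames {9,1,2,7}
1 → hit
9 → hit
7 → hit
Hits: 6 of 14 references → 6/14 = 0.4286.

0.43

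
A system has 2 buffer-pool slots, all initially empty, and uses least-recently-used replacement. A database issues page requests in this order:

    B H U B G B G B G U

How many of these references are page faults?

B -> miss, frames (B)
H -> miss, frames (B H)
U -> miss, evict B, frames (H U)
B -> miss, evict H, frames (U B)
G -> miss, evict U, frames (B G)
B -> hit
G -> hit
B -> hit
G -> hit
U -> miss, evict B, frames (G U)
Page faults: 6.

6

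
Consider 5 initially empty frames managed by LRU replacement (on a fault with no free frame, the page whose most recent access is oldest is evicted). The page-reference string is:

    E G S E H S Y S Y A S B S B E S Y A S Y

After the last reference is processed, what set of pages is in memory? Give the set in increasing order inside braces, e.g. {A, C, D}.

{A, B, E, S, Y}

E -> fault, frames [E]
G -> fault, frames [E, G]
S -> fault, frames [E, G, S]
E -> hit
H -> fault, frames [G, S, E, H]
S -> hit
Y -> fault, frames [G, E, H, S, Y]
S -> hit
Y -> hit
A -> fault, evict G, frames [E, H, S, Y, A]
S -> hit
B -> fault, evict E, frames [H, Y, A, S, B]
S -> hit
B -> hit
E -> fault, evict H, frames [Y, A, S, B, E]
S -> hit
Y -> hit
A -> hit
S -> hit
Y -> hit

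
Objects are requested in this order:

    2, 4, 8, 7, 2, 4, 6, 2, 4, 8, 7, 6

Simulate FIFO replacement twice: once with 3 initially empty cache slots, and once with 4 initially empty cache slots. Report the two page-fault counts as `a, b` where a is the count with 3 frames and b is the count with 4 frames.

3 frames: F F F F F F F . . F F . → 9 faults.
4 frames: F F F F . . F F F F F F → 10 faults.
10 > 9: adding a frame increased faults — Belady's anomaly.

9, 10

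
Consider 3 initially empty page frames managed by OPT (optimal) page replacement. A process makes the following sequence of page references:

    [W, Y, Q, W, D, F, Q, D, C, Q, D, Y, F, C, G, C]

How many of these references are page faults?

W → fault, frames (W)
Y → fault, frames (W Y)
Q → fault, frames (W Y Q)
W → hit
D → fault, evict W, frames (Y Q D)
F → fault, evict Y, frames (Q D F)
Q → hit
D → hit
C → fault, evict F, frames (Q D C)
Q → hit
D → hit
Y → fault, evict D, frames (Q C Y)
F → fault, evict Y, frames (Q C F)
C → hit
G → fault, evict F, frames (Q C G)
C → hit
Page faults: 9.

9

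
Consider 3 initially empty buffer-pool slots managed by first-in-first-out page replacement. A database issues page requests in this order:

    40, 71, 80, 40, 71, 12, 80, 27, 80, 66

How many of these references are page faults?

40: fault, frames [40]
71: fault, frames [40, 71]
80: fault, frames [40, 71, 80]
40: hit
71: hit
12: fault, evict 40, frames [71, 80, 12]
80: hit
27: fault, evict 71, frames [80, 12, 27]
80: hit
66: fault, evict 80, frames [12, 27, 66]
Page faults: 6.

6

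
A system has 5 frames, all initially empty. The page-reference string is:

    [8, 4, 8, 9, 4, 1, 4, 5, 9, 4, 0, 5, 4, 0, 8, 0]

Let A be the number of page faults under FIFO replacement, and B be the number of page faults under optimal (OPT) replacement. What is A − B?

1

Under FIFO: F F . F . F . F . . F . . . F . → 7 faults.
Under OPT: F F . F . F . F . . F . . . . . → 6 faults.
A − B = 7 − 6 = 1.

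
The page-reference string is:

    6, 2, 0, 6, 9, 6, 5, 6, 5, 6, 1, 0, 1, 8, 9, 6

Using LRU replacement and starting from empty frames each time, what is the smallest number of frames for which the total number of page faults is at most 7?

f=1: 16 faults
f=2: 11 faults
f=3: 10 faults
f=4: 10 faults
f=5: 8 faults
f=6: 7 faults
f=7: 7 faults
Smallest f with faults ≤ 7 is 6.

6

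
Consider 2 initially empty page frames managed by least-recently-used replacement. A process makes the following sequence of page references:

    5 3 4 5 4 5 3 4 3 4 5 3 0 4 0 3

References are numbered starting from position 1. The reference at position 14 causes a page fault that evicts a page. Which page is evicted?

3

pos 1: 5 → fault, frames [5]
pos 2: 3 → fault, frames [5, 3]
pos 3: 4 → fault, evict 5, frames [3, 4]
pos 4: 5 → fault, evict 3, frames [4, 5]
pos 5: 4 → hit
pos 6: 5 → hit
pos 7: 3 → fault, evict 4, frames [5, 3]
pos 8: 4 → fault, evict 5, frames [3, 4]
pos 9: 3 → hit
pos 10: 4 → hit
pos 11: 5 → fault, evict 3, frames [4, 5]
pos 12: 3 → fault, evict 4, frames [5, 3]
pos 13: 0 → fault, evict 5, frames [3, 0]
pos 14: 4 → fault, evict 3, frames [0, 4]
At position 14, page 3 is evicted.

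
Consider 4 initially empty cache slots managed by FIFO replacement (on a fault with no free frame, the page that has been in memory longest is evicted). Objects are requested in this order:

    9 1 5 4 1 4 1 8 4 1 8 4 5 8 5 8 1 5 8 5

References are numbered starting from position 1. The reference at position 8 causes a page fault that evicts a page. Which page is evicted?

9

pos 1: 9 -> fault, frames (9)
pos 2: 1 -> fault, frames (9 1)
pos 3: 5 -> fault, frames (9 1 5)
pos 4: 4 -> fault, frames (9 1 5 4)
pos 5: 1 -> hit
pos 6: 4 -> hit
pos 7: 1 -> hit
pos 8: 8 -> fault, evict 9, frames (1 5 4 8)
At position 8, page 9 is evicted.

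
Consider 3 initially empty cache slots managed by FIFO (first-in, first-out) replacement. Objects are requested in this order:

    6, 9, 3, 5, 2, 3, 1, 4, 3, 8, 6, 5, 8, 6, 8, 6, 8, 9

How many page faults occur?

6 → fault, frames {6}
9 → fault, frames {6,9}
3 → fault, frames {6,9,3}
5 → fault, evict 6, frames {9,3,5}
2 → fault, evict 9, frames {3,5,2}
3 → hit
1 → fault, evict 3, frames {5,2,1}
4 → fault, evict 5, frames {2,1,4}
3 → fault, evict 2, frames {1,4,3}
8 → fault, evict 1, frames {4,3,8}
6 → fault, evict 4, frames {3,8,6}
5 → fault, evict 3, frames {8,6,5}
8 → hit
6 → hit
8 → hit
6 → hit
8 → hit
9 → fault, evict 8, frames {6,5,9}
Page faults: 12.

12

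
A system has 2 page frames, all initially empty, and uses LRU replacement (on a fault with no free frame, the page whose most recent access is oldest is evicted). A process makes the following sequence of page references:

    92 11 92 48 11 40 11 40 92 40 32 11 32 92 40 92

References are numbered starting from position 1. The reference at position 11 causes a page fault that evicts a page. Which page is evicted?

92

pos 1: 92: miss, frames (92)
pos 2: 11: miss, frames (92 11)
pos 3: 92: hit
pos 4: 48: miss, evict 11, frames (92 48)
pos 5: 11: miss, evict 92, frames (48 11)
pos 6: 40: miss, evict 48, frames (11 40)
pos 7: 11: hit
pos 8: 40: hit
pos 9: 92: miss, evict 11, frames (40 92)
pos 10: 40: hit
pos 11: 32: miss, evict 92, frames (40 32)
At position 11, page 92 is evicted.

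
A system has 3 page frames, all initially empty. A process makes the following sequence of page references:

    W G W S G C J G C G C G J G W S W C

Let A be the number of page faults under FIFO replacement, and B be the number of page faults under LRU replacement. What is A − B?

1

Under FIFO: F F . F . F F F . . . . . . F F . F → 9 faults.
Under LRU: F F . F . F F . . . . . . . F F . F → 8 faults.
A − B = 9 − 8 = 1.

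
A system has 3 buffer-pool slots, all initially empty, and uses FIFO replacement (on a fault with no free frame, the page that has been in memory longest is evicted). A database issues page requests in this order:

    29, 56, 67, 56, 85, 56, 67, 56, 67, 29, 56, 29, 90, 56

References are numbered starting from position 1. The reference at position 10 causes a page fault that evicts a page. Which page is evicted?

56

pos 1: 29 -> miss, frames (29)
pos 2: 56 -> miss, frames (29 56)
pos 3: 67 -> miss, frames (29 56 67)
pos 4: 56 -> hit
pos 5: 85 -> miss, evict 29, frames (56 67 85)
pos 6: 56 -> hit
pos 7: 67 -> hit
pos 8: 56 -> hit
pos 9: 67 -> hit
pos 10: 29 -> miss, evict 56, frames (67 85 29)
At position 10, page 56 is evicted.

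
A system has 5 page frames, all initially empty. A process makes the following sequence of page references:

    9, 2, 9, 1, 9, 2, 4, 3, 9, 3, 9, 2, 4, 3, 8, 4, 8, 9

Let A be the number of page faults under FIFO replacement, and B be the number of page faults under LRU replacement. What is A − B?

1

Under FIFO: F F . F . . F F . . . . . . F . . F → 7 faults.
Under LRU: F F . F . . F F . . . . . . F . . . → 6 faults.
A − B = 7 − 6 = 1.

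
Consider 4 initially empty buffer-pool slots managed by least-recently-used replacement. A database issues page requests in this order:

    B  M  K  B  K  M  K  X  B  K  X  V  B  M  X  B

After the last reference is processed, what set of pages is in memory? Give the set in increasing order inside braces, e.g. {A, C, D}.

{B, M, V, X}

B: fault, frames {B}
M: fault, frames {B,M}
K: fault, frames {B,M,K}
B: hit
K: hit
M: hit
K: hit
X: fault, frames {B,M,K,X}
B: hit
K: hit
X: hit
V: fault, evict M, frames {B,K,X,V}
B: hit
M: fault, evict K, frames {X,V,B,M}
X: hit
B: hit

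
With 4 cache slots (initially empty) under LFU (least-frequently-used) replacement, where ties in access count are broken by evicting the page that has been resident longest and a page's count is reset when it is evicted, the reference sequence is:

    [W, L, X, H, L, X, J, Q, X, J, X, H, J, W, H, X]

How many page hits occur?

7

W → fault, frames {W}
L → fault, frames {W,L}
X → fault, frames {W,L,X}
H → fault, frames {W,L,X,H}
L → hit
X → hit
J → fault, evict W, frames {L,X,H,J}
Q → fault, evict H, frames {L,X,J,Q}
X → hit
J → hit
X → hit
H → fault, evict Q, frames {L,X,J,H}
J → hit
W → fault, evict H, frames {L,X,J,W}
H → fault, evict W, frames {L,X,J,H}
X → hit
Hits: 7.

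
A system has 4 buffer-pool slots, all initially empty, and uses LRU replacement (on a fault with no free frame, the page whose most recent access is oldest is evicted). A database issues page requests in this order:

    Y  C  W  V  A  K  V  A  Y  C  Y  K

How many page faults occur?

9

Y: miss, frames {Y}
C: miss, frames {Y,C}
W: miss, frames {Y,C,W}
V: miss, frames {Y,C,W,V}
A: miss, evict Y, frames {C,W,V,A}
K: miss, evict C, frames {W,V,A,K}
V: hit
A: hit
Y: miss, evict W, frames {K,V,A,Y}
C: miss, evict K, frames {V,A,Y,C}
Y: hit
K: miss, evict V, frames {A,C,Y,K}
Page faults: 9.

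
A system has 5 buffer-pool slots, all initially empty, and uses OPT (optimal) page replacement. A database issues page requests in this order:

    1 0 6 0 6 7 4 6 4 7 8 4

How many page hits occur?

6

1: fault, frames (1)
0: fault, frames (1 0)
6: fault, frames (1 0 6)
0: hit
6: hit
7: fault, frames (1 0 6 7)
4: fault, frames (1 0 6 7 4)
6: hit
4: hit
7: hit
8: fault, evict 7, frames (1 0 6 4 8)
4: hit
Hits: 6.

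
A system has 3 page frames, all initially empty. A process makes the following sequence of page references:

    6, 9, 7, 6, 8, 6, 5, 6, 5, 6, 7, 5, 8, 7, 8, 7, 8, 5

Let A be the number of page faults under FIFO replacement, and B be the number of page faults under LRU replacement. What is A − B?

1

Under FIFO: F F F . F F F . . . F . F . . . . . → 8 faults.
Under LRU: F F F . F . F . . . F . F . . . . . → 7 faults.
A − B = 8 − 7 = 1.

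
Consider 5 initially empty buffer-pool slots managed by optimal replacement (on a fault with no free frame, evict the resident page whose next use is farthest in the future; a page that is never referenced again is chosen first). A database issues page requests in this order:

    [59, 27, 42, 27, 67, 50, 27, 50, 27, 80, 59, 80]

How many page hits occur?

6

59: fault, frames [59]
27: fault, frames [59, 27]
42: fault, frames [59, 27, 42]
27: hit
67: fault, frames [59, 27, 42, 67]
50: fault, frames [59, 27, 42, 67, 50]
27: hit
50: hit
27: hit
80: fault, evict 50, frames [59, 27, 42, 67, 80]
59: hit
80: hit
Hits: 6.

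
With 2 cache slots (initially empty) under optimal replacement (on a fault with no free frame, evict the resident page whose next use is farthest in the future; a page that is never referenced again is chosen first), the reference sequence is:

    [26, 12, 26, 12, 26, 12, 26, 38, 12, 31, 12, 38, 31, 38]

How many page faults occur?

5

26: fault, frames [26]
12: fault, frames [26, 12]
26: hit
12: hit
26: hit
12: hit
26: hit
38: fault, evict 26, frames [12, 38]
12: hit
31: fault, evict 38, frames [12, 31]
12: hit
38: fault, evict 12, frames [31, 38]
31: hit
38: hit
Page faults: 5.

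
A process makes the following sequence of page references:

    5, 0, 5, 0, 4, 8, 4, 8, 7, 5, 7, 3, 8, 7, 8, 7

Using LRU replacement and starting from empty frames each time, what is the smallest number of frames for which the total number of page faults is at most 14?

f=1: 16 faults
f=2: 9 faults
f=3: 8 faults
f=4: 7 faults
f=5: 6 faults
f=6: 6 faults
Smallest f with faults ≤ 14 is 2.

2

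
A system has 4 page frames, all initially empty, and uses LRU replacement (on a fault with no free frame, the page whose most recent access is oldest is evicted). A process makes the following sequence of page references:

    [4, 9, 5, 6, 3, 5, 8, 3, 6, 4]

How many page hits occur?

4 → fault, frames [4]
9 → fault, frames [4, 9]
5 → fault, frames [4, 9, 5]
6 → fault, frames [4, 9, 5, 6]
3 → fault, evict 4, frames [9, 5, 6, 3]
5 → hit
8 → fault, evict 9, frames [6, 3, 5, 8]
3 → hit
6 → hit
4 → fault, evict 5, frames [8, 3, 6, 4]
Hits: 3.

3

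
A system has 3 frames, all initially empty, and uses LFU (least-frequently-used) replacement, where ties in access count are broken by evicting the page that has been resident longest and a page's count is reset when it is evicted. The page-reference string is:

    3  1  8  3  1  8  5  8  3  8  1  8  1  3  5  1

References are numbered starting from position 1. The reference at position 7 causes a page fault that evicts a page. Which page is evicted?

pos 1: 3: miss, frames {3}
pos 2: 1: miss, frames {3,1}
pos 3: 8: miss, frames {3,1,8}
pos 4: 3: hit
pos 5: 1: hit
pos 6: 8: hit
pos 7: 5: miss, evict 3, frames {1,8,5}
At position 7, page 3 is evicted.

3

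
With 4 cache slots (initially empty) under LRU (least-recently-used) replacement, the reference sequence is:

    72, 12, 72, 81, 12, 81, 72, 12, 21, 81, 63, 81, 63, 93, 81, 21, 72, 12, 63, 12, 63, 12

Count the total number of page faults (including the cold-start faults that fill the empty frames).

72 → fault, frames [72]
12 → fault, frames [72, 12]
72 → hit
81 → fault, frames [12, 72, 81]
12 → hit
81 → hit
72 → hit
12 → hit
21 → fault, frames [81, 72, 12, 21]
81 → hit
63 → fault, evict 72, frames [12, 21, 81, 63]
81 → hit
63 → hit
93 → fault, evict 12, frames [21, 81, 63, 93]
81 → hit
21 → hit
72 → fault, evict 63, frames [93, 81, 21, 72]
12 → fault, evict 93, frames [81, 21, 72, 12]
63 → fault, evict 81, frames [21, 72, 12, 63]
12 → hit
63 → hit
12 → hit
Page faults: 9.

9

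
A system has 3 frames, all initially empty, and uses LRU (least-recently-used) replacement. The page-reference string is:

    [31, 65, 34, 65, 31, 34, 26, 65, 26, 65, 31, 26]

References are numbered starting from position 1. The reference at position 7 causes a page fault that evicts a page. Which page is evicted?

pos 1: 31 -> miss, frames [31]
pos 2: 65 -> miss, frames [31, 65]
pos 3: 34 -> miss, frames [31, 65, 34]
pos 4: 65 -> hit
pos 5: 31 -> hit
pos 6: 34 -> hit
pos 7: 26 -> miss, evict 65, frames [31, 34, 26]
At position 7, page 65 is evicted.

65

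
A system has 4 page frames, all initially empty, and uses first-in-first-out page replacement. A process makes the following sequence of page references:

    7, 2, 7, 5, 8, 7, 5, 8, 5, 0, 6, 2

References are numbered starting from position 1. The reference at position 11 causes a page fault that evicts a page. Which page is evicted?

pos 1: 7 → fault, frames (7)
pos 2: 2 → fault, frames (7 2)
pos 3: 7 → hit
pos 4: 5 → fault, frames (7 2 5)
pos 5: 8 → fault, frames (7 2 5 8)
pos 6: 7 → hit
pos 7: 5 → hit
pos 8: 8 → hit
pos 9: 5 → hit
pos 10: 0 → fault, evict 7, frames (2 5 8 0)
pos 11: 6 → fault, evict 2, frames (5 8 0 6)
At position 11, page 2 is evicted.

2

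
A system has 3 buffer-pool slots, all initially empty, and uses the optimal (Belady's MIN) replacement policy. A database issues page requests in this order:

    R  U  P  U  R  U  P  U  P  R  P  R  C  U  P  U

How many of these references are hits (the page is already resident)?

R: miss, frames (R)
U: miss, frames (R U)
P: miss, frames (R U P)
U: hit
R: hit
U: hit
P: hit
U: hit
P: hit
R: hit
P: hit
R: hit
C: miss, evict R, frames (U P C)
U: hit
P: hit
U: hit
Hits: 12.

12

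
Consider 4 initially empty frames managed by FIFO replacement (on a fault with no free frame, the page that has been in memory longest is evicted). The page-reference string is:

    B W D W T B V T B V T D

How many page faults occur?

6

B -> fault, frames {B}
W -> fault, frames {B,W}
D -> fault, frames {B,W,D}
W -> hit
T -> fault, frames {B,W,D,T}
B -> hit
V -> fault, evict B, frames {W,D,T,V}
T -> hit
B -> fault, evict W, frames {D,T,V,B}
V -> hit
T -> hit
D -> hit
Page faults: 6.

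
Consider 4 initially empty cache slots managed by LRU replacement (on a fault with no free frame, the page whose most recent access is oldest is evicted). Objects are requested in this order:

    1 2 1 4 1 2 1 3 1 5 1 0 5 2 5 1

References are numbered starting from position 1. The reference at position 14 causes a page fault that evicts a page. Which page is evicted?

pos 1: 1: miss, frames (1)
pos 2: 2: miss, frames (1 2)
pos 3: 1: hit
pos 4: 4: miss, frames (2 1 4)
pos 5: 1: hit
pos 6: 2: hit
pos 7: 1: hit
pos 8: 3: miss, frames (4 2 1 3)
pos 9: 1: hit
pos 10: 5: miss, evict 4, frames (2 3 1 5)
pos 11: 1: hit
pos 12: 0: miss, evict 2, frames (3 5 1 0)
pos 13: 5: hit
pos 14: 2: miss, evict 3, frames (1 0 5 2)
At position 14, page 3 is evicted.

3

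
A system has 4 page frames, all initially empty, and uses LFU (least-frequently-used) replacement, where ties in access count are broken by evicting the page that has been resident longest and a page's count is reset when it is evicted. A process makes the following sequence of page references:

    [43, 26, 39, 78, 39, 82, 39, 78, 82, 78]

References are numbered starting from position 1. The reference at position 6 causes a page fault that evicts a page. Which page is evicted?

43

pos 1: 43 → fault, frames (43)
pos 2: 26 → fault, frames (43 26)
pos 3: 39 → fault, frames (43 26 39)
pos 4: 78 → fault, frames (43 26 39 78)
pos 5: 39 → hit
pos 6: 82 → fault, evict 43, frames (26 39 78 82)
At position 6, page 43 is evicted.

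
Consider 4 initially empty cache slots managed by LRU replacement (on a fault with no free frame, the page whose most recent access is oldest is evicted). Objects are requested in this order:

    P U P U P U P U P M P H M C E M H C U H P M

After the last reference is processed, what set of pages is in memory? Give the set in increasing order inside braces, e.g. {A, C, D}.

{H, M, P, U}

P → fault, frames (P)
U → fault, frames (P U)
P → hit
U → hit
P → hit
U → hit
P → hit
U → hit
P → hit
M → fault, frames (U P M)
P → hit
H → fault, frames (U M P H)
M → hit
C → fault, evict U, frames (P H M C)
E → fault, evict P, frames (H M C E)
M → hit
H → hit
C → hit
U → fault, evict E, frames (M H C U)
H → hit
P → fault, evict M, frames (C U H P)
M → fault, evict C, frames (U H P M)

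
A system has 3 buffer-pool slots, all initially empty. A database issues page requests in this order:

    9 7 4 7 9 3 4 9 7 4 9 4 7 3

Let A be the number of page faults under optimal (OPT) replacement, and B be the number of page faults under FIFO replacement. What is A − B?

Under OPT: F F F . . F . . F . . . . F → 6 faults.
Under FIFO: F F F . . F . F F F . . . F → 8 faults.
A − B = 6 − 8 = -2.

-2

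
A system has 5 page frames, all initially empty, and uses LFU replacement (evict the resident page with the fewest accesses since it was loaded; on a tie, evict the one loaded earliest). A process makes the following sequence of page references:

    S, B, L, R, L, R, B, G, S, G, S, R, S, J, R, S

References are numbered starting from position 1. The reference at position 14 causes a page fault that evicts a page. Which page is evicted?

B

pos 1: S -> fault, frames [S]
pos 2: B -> fault, frames [S, B]
pos 3: L -> fault, frames [S, B, L]
pos 4: R -> fault, frames [S, B, L, R]
pos 5: L -> hit
pos 6: R -> hit
pos 7: B -> hit
pos 8: G -> fault, frames [S, B, L, R, G]
pos 9: S -> hit
pos 10: G -> hit
pos 11: S -> hit
pos 12: R -> hit
pos 13: S -> hit
pos 14: J -> fault, evict B, frames [S, L, R, G, J]
At position 14, page B is evicted.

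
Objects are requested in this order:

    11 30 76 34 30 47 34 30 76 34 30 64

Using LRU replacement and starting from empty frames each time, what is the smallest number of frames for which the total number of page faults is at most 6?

4

f=1: 12 faults
f=2: 12 faults
f=3: 7 faults
f=4: 6 faults
f=5: 6 faults
f=6: 6 faults
Smallest f with faults ≤ 6 is 4.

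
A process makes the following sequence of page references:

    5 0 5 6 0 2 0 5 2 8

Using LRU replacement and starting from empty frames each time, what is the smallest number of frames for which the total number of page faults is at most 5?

4

f=1: 10 faults
f=2: 8 faults
f=3: 6 faults
f=4: 5 faults
f=5: 5 faults
Smallest f with faults ≤ 5 is 4.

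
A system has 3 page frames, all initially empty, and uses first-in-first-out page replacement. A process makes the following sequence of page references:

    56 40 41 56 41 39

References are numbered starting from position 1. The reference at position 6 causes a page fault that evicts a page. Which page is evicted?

56

pos 1: 56 → miss, frames (56)
pos 2: 40 → miss, frames (56 40)
pos 3: 41 → miss, frames (56 40 41)
pos 4: 56 → hit
pos 5: 41 → hit
pos 6: 39 → miss, evict 56, frames (40 41 39)
At position 6, page 56 is evicted.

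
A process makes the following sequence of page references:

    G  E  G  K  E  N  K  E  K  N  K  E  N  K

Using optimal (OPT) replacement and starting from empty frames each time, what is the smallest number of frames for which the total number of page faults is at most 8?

2

f=1: 14 faults
f=2: 8 faults
f=3: 4 faults
f=4: 4 faults
Smallest f with faults ≤ 8 is 2.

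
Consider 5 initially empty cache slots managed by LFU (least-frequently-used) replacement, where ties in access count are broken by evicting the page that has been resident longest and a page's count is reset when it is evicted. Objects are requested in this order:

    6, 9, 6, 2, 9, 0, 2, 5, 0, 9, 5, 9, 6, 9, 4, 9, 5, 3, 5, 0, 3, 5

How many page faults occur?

6 -> fault, frames [6]
9 -> fault, frames [6, 9]
6 -> hit
2 -> fault, frames [6, 9, 2]
9 -> hit
0 -> fault, frames [6, 9, 2, 0]
2 -> hit
5 -> fault, frames [6, 9, 2, 0, 5]
0 -> hit
9 -> hit
5 -> hit
9 -> hit
6 -> hit
9 -> hit
4 -> fault, evict 2, frames [6, 9, 0, 5, 4]
9 -> hit
5 -> hit
3 -> fault, evict 4, frames [6, 9, 0, 5, 3]
5 -> hit
0 -> hit
3 -> hit
5 -> hit
Page faults: 7.

7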